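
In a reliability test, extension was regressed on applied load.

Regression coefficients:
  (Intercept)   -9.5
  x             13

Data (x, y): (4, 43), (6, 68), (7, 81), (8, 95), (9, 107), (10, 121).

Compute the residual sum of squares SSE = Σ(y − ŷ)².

SSE = 1.5

x=4: ŷ = -9.5 + 13·4 = 42.5; r = 43 − 42.5 = 0.5
x=6: ŷ = -9.5 + 13·6 = 68.5; r = 68 − 68.5 = -0.5
x=7: ŷ = -9.5 + 13·7 = 81.5; r = 81 − 81.5 = -0.5
x=8: ŷ = -9.5 + 13·8 = 94.5; r = 95 − 94.5 = 0.5
x=9: ŷ = -9.5 + 13·9 = 107.5; r = 107 − 107.5 = -0.5
x=10: ŷ = -9.5 + 13·10 = 120.5; r = 121 − 120.5 = 0.5
SSE = 0.25 + 0.25 + 0.25 + 0.25 + 0.25 + 0.25 = 1.5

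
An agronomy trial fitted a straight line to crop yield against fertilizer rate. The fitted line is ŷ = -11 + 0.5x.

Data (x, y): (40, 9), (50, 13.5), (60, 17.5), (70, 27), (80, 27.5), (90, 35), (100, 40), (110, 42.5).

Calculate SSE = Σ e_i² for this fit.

x=40: ŷ = -11 + 0.5·40 = 9; e = 9 − 9 = 0
x=50: ŷ = -11 + 0.5·50 = 14; e = 13.5 − 14 = -0.5
x=60: ŷ = -11 + 0.5·60 = 19; e = 17.5 − 19 = -1.5
x=70: ŷ = -11 + 0.5·70 = 24; e = 27 − 24 = 3
x=80: ŷ = -11 + 0.5·80 = 29; e = 27.5 − 29 = -1.5
x=90: ŷ = -11 + 0.5·90 = 34; e = 35 − 34 = 1
x=100: ŷ = -11 + 0.5·100 = 39; e = 40 − 39 = 1
x=110: ŷ = -11 + 0.5·110 = 44; e = 42.5 − 44 = -1.5
SSE = 0 + 0.25 + 2.25 + 9 + 2.25 + 1 + 1 + 2.25 = 18

SSE = 18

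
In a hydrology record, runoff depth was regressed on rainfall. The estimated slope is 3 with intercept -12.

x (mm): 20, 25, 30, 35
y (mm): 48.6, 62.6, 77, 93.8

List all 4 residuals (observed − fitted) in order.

x=20: ŷ = -12 + 3·20 = 48; r = 48.6 − 48 = 0.6
x=25: ŷ = -12 + 3·25 = 63; r = 62.6 − 63 = -0.4
x=30: ŷ = -12 + 3·30 = 78; r = 77 − 78 = -1
x=35: ŷ = -12 + 3·35 = 93; r = 93.8 − 93 = 0.8

0.6, -0.4, -1, 0.8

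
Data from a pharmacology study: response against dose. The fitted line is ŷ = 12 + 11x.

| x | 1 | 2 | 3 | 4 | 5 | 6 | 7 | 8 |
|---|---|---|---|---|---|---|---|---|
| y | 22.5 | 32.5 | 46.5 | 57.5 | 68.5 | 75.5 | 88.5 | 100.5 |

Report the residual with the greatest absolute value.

x=1: ŷ = 12 + 11·1 = 23; e = 22.5 − 23 = -0.5
x=2: ŷ = 12 + 11·2 = 34; e = 32.5 − 34 = -1.5
x=3: ŷ = 12 + 11·3 = 45; e = 46.5 − 45 = 1.5
x=4: ŷ = 12 + 11·4 = 56; e = 57.5 − 56 = 1.5
x=5: ŷ = 12 + 11·5 = 67; e = 68.5 − 67 = 1.5
x=6: ŷ = 12 + 11·6 = 78; e = 75.5 − 78 = -2.5
x=7: ŷ = 12 + 11·7 = 89; e = 88.5 − 89 = -0.5
x=8: ŷ = 12 + 11·8 = 100; e = 100.5 − 100 = 0.5
Largest |e| is 2.5 at x = 6, residual -2.5.

e = -2.5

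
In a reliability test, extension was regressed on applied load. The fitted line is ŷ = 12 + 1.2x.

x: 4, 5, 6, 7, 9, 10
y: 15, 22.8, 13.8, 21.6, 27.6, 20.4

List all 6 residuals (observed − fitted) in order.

-1.8, 4.8, -5.4, 1.2, 4.8, -3.6

x=4: ŷ = 12 + 1.2·4 = 16.8; e = 15 − 16.8 = -1.8
x=5: ŷ = 12 + 1.2·5 = 18; e = 22.8 − 18 = 4.8
x=6: ŷ = 12 + 1.2·6 = 19.2; e = 13.8 − 19.2 = -5.4
x=7: ŷ = 12 + 1.2·7 = 20.4; e = 21.6 − 20.4 = 1.2
x=9: ŷ = 12 + 1.2·9 = 22.8; e = 27.6 − 22.8 = 4.8
x=10: ŷ = 12 + 1.2·10 = 24; e = 20.4 − 24 = -3.6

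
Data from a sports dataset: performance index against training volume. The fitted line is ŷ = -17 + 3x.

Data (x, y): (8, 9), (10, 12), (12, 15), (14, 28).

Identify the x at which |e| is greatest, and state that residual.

x=8: ŷ = -17 + 3·8 = 7; e = 9 − 7 = 2
x=10: ŷ = -17 + 3·10 = 13; e = 12 − 13 = -1
x=12: ŷ = -17 + 3·12 = 19; e = 15 − 19 = -4
x=14: ŷ = -17 + 3·14 = 25; e = 28 − 25 = 3
Largest |e| is 4 at x = 12, residual -4.

x = 12, e = -4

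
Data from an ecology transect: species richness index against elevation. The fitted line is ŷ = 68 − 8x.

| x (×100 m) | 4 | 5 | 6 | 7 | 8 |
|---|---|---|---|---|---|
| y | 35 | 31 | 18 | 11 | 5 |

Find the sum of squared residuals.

x=4: ŷ = 68 − 8·4 = 36; e = 35 − 36 = -1
x=5: ŷ = 68 − 8·5 = 28; e = 31 − 28 = 3
x=6: ŷ = 68 − 8·6 = 20; e = 18 − 20 = -2
x=7: ŷ = 68 − 8·7 = 12; e = 11 − 12 = -1
x=8: ŷ = 68 − 8·8 = 4; e = 5 − 4 = 1
SSE = 1 + 9 + 4 + 1 + 1 = 16

SSE = 16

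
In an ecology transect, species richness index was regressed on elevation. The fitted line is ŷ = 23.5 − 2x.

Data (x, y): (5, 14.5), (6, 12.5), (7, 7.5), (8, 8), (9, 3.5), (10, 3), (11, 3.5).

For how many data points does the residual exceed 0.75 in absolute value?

5

x=5: ŷ = 23.5 − 2·5 = 13.5; r = 14.5 − 13.5 = 1
x=6: ŷ = 23.5 − 2·6 = 11.5; r = 12.5 − 11.5 = 1
x=7: ŷ = 23.5 − 2·7 = 9.5; r = 7.5 − 9.5 = -2
x=8: ŷ = 23.5 − 2·8 = 7.5; r = 8 − 7.5 = 0.5
x=9: ŷ = 23.5 − 2·9 = 5.5; r = 3.5 − 5.5 = -2
x=10: ŷ = 23.5 − 2·10 = 3.5; r = 3 − 3.5 = -0.5
x=11: ŷ = 23.5 − 2·11 = 1.5; r = 3.5 − 1.5 = 2
|r| > 0.75: x=5 (|r|=1), x=6 (|r|=1), x=7 (|r|=2), x=9 (|r|=2), x=11 (|r|=2) → 5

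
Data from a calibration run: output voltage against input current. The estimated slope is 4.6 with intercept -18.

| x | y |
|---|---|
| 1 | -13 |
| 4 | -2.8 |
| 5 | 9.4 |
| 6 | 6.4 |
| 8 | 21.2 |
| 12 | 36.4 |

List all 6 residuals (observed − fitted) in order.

x=1: ŷ = -18 + 4.6·1 = -13.4; r = -13 − (-13.4) = 0.4
x=4: ŷ = -18 + 4.6·4 = 0.4; r = -2.8 − 0.4 = -3.2
x=5: ŷ = -18 + 4.6·5 = 5; r = 9.4 − 5 = 4.4
x=6: ŷ = -18 + 4.6·6 = 9.6; r = 6.4 − 9.6 = -3.2
x=8: ŷ = -18 + 4.6·8 = 18.8; r = 21.2 − 18.8 = 2.4
x=12: ŷ = -18 + 4.6·12 = 37.2; r = 36.4 − 37.2 = -0.8

0.4, -3.2, 4.4, -3.2, 2.4, -0.8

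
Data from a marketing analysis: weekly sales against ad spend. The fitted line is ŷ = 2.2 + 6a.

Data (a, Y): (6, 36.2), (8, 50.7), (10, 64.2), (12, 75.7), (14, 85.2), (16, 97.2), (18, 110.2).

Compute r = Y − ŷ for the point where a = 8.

ŷ = 2.2 + 6·8 = 50.2
r = 50.7 − 50.2 = 0.5

r = 0.5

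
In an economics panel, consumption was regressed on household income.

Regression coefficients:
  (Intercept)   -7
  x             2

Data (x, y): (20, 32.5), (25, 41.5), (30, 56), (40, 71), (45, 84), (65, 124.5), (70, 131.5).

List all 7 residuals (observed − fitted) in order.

x=20: ŷ = -7 + 2·20 = 33; r = 32.5 − 33 = -0.5
x=25: ŷ = -7 + 2·25 = 43; r = 41.5 − 43 = -1.5
x=30: ŷ = -7 + 2·30 = 53; r = 56 − 53 = 3
x=40: ŷ = -7 + 2·40 = 73; r = 71 − 73 = -2
x=45: ŷ = -7 + 2·45 = 83; r = 84 − 83 = 1
x=65: ŷ = -7 + 2·65 = 123; r = 124.5 − 123 = 1.5
x=70: ŷ = -7 + 2·70 = 133; r = 131.5 − 133 = -1.5

-0.5, -1.5, 3, -2, 1, 1.5, -1.5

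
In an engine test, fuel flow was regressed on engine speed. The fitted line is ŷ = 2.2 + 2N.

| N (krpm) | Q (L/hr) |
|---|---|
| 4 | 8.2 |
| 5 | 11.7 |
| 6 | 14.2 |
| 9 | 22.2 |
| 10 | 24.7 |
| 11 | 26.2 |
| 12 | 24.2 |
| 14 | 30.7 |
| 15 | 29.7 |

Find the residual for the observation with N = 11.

r = 2

ŷ = 2.2 + 2·11 = 24.2
r = 26.2 − 24.2 = 2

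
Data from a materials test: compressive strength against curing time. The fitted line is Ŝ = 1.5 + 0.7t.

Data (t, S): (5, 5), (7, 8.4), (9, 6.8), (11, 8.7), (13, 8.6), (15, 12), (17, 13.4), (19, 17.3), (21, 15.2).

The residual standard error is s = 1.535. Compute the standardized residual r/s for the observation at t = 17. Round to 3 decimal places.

0.000

Ŝ = 1.5 + 0.7·17 = 13.4
r = 13.4 − 13.4 = 0
r/s = 0 / 1.535 = 0.000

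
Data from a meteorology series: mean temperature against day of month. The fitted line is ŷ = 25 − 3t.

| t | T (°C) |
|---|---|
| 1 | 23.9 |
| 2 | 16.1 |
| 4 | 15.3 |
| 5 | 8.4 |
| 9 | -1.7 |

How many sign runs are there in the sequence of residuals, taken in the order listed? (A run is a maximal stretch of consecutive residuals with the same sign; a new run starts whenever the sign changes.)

5 runs

t=1: ŷ = 25 − 3·1 = 22; r = 23.9 − 22 = 1.9
t=2: ŷ = 25 − 3·2 = 19; r = 16.1 − 19 = -2.9
t=4: ŷ = 25 − 3·4 = 13; r = 15.3 − 13 = 2.3
t=5: ŷ = 25 − 3·5 = 10; r = 8.4 − 10 = -1.6
t=9: ŷ = 25 − 3·9 = -2; r = -1.7 − (-2) = 0.3
Signs: + − + − +
Runs: +×1, −×1, +×1, −×1, +×1 → 5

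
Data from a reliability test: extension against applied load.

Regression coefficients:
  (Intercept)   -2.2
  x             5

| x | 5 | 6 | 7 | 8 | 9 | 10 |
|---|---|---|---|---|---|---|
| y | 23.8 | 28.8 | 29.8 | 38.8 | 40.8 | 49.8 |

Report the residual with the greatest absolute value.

r = -3

x=5: ŷ = -2.2 + 5·5 = 22.8; r = 23.8 − 22.8 = 1
x=6: ŷ = -2.2 + 5·6 = 27.8; r = 28.8 − 27.8 = 1
x=7: ŷ = -2.2 + 5·7 = 32.8; r = 29.8 − 32.8 = -3
x=8: ŷ = -2.2 + 5·8 = 37.8; r = 38.8 − 37.8 = 1
x=9: ŷ = -2.2 + 5·9 = 42.8; r = 40.8 − 42.8 = -2
x=10: ŷ = -2.2 + 5·10 = 47.8; r = 49.8 − 47.8 = 2
Largest |r| is 3 at x = 7, residual -3.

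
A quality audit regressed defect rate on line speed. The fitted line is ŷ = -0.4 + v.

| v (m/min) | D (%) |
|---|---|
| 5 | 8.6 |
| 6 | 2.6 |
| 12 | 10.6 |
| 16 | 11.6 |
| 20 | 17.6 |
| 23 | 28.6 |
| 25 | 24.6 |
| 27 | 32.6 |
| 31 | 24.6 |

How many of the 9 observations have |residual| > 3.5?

v=5: ŷ = -0.4 + 5 = 4.6; r = 8.6 − 4.6 = 4
v=6: ŷ = -0.4 + 6 = 5.6; r = 2.6 − 5.6 = -3
v=12: ŷ = -0.4 + 12 = 11.6; r = 10.6 − 11.6 = -1
v=16: ŷ = -0.4 + 16 = 15.6; r = 11.6 − 15.6 = -4
v=20: ŷ = -0.4 + 20 = 19.6; r = 17.6 − 19.6 = -2
v=23: ŷ = -0.4 + 23 = 22.6; r = 28.6 − 22.6 = 6
v=25: ŷ = -0.4 + 25 = 24.6; r = 24.6 − 24.6 = 0
v=27: ŷ = -0.4 + 27 = 26.6; r = 32.6 − 26.6 = 6
v=31: ŷ = -0.4 + 31 = 30.6; r = 24.6 − 30.6 = -6
|r| > 3.5: v=5 (|r|=4), v=16 (|r|=4), v=23 (|r|=6), v=27 (|r|=6), v=31 (|r|=6) → 5

5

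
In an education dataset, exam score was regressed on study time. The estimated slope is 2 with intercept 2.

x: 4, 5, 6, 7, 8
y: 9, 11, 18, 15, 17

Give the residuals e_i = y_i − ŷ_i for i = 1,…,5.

-1, -1, 4, -1, -1

x=4: ŷ = 2 + 2·4 = 10; e = 9 − 10 = -1
x=5: ŷ = 2 + 2·5 = 12; e = 11 − 12 = -1
x=6: ŷ = 2 + 2·6 = 14; e = 18 − 14 = 4
x=7: ŷ = 2 + 2·7 = 16; e = 15 − 16 = -1
x=8: ŷ = 2 + 2·8 = 18; e = 17 − 18 = -1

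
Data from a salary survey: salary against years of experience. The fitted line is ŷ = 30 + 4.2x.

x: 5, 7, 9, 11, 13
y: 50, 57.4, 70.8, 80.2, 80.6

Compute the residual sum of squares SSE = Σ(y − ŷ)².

x=5: ŷ = 30 + 4.2·5 = 51; e = 50 − 51 = -1
x=7: ŷ = 30 + 4.2·7 = 59.4; e = 57.4 − 59.4 = -2
x=9: ŷ = 30 + 4.2·9 = 67.8; e = 70.8 − 67.8 = 3
x=11: ŷ = 30 + 4.2·11 = 76.2; e = 80.2 − 76.2 = 4
x=13: ŷ = 30 + 4.2·13 = 84.6; e = 80.6 − 84.6 = -4
SSE = 1 + 4 + 9 + 16 + 16 = 46

SSE = 46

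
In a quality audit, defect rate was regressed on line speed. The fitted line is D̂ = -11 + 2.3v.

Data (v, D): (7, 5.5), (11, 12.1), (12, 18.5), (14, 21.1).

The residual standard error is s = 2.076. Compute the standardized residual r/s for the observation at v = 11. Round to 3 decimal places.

D̂ = -11 + 2.3·11 = 14.3
r = 12.1 − 14.3 = -2.2
r/s = -2.2 / 2.076 = -1.060

-1.060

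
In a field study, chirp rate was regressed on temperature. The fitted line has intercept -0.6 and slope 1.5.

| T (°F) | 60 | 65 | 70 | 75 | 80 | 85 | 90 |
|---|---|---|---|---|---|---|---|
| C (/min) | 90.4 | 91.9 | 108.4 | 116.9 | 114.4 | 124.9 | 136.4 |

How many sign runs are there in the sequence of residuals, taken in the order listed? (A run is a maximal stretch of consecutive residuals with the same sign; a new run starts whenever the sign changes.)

T=60: Ĉ = -0.6 + 1.5·60 = 89.4; e = 90.4 − 89.4 = 1
T=65: Ĉ = -0.6 + 1.5·65 = 96.9; e = 91.9 − 96.9 = -5
T=70: Ĉ = -0.6 + 1.5·70 = 104.4; e = 108.4 − 104.4 = 4
T=75: Ĉ = -0.6 + 1.5·75 = 111.9; e = 116.9 − 111.9 = 5
T=80: Ĉ = -0.6 + 1.5·80 = 119.4; e = 114.4 − 119.4 = -5
T=85: Ĉ = -0.6 + 1.5·85 = 126.9; e = 124.9 − 126.9 = -2
T=90: Ĉ = -0.6 + 1.5·90 = 134.4; e = 136.4 − 134.4 = 2
Signs: + − + + − − +
Runs: +×1, −×1, +×2, −×2, +×1 → 5

5 runs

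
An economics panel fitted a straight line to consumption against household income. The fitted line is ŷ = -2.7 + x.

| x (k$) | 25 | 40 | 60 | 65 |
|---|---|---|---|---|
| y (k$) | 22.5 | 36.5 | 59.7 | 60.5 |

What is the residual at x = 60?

ŷ = -2.7 + 60 = 57.3
e = 59.7 − 57.3 = 2.4

e = 2.4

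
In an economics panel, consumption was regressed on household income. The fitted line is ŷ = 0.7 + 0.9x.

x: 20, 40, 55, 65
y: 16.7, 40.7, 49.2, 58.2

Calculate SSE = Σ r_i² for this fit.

x=20: ŷ = 0.7 + 0.9·20 = 18.7; r = 16.7 − 18.7 = -2
x=40: ŷ = 0.7 + 0.9·40 = 36.7; r = 40.7 − 36.7 = 4
x=55: ŷ = 0.7 + 0.9·55 = 50.2; r = 49.2 − 50.2 = -1
x=65: ŷ = 0.7 + 0.9·65 = 59.2; r = 58.2 − 59.2 = -1
SSE = 4 + 16 + 1 + 1 = 22

SSE = 22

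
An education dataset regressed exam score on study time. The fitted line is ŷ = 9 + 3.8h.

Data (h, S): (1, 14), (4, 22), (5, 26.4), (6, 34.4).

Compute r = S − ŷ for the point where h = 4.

ŷ = 9 + 3.8·4 = 24.2
r = 22 − 24.2 = -2.2

r = -2.2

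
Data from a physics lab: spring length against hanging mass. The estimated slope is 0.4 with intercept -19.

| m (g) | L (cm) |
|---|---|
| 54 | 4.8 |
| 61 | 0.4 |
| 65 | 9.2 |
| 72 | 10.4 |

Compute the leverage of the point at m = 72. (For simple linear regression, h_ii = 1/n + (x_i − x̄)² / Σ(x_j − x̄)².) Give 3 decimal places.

m̄ = (54 + 61 + 65 + 72)/4 = 63
Σ(m − m̄)² = 81 + 4 + 4 + 81 = 170
h = 1/4 + (9)²/170 = 0.25 + 0.476471 = 0.726

h = 0.726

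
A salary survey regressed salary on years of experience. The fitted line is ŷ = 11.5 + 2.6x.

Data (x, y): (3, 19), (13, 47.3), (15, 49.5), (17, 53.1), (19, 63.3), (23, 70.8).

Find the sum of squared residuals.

x=3: ŷ = 11.5 + 2.6·3 = 19.3; e = 19 − 19.3 = -0.3
x=13: ŷ = 11.5 + 2.6·13 = 45.3; e = 47.3 − 45.3 = 2
x=15: ŷ = 11.5 + 2.6·15 = 50.5; e = 49.5 − 50.5 = -1
x=17: ŷ = 11.5 + 2.6·17 = 55.7; e = 53.1 − 55.7 = -2.6
x=19: ŷ = 11.5 + 2.6·19 = 60.9; e = 63.3 − 60.9 = 2.4
x=23: ŷ = 11.5 + 2.6·23 = 71.3; e = 70.8 − 71.3 = -0.5
SSE = 0.09 + 4 + 1 + 6.76 + 5.76 + 0.25 = 17.86

SSE = 17.86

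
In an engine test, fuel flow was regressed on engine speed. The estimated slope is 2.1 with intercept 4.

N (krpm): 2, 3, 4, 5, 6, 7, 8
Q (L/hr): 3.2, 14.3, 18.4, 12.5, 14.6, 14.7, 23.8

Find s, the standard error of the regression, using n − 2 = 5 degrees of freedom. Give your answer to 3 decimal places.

N=2: Q̂ = 4 + 2.1·2 = 8.2; e = 3.2 − 8.2 = -5
N=3: Q̂ = 4 + 2.1·3 = 10.3; e = 14.3 − 10.3 = 4
N=4: Q̂ = 4 + 2.1·4 = 12.4; e = 18.4 − 12.4 = 6
N=5: Q̂ = 4 + 2.1·5 = 14.5; e = 12.5 − 14.5 = -2
N=6: Q̂ = 4 + 2.1·6 = 16.6; e = 14.6 − 16.6 = -2
N=7: Q̂ = 4 + 2.1·7 = 18.7; e = 14.7 − 18.7 = -4
N=8: Q̂ = 4 + 2.1·8 = 20.8; e = 23.8 − 20.8 = 3
SSE = 25 + 16 + 36 + 4 + 4 + 16 + 9 = 110
s = √(110/5) = √22 ≈ 4.690

s = 4.690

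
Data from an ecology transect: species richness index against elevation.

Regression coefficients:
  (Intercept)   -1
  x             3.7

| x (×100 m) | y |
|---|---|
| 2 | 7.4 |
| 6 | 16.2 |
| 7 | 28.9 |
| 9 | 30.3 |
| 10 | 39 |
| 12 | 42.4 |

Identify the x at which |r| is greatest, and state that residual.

x=2: ŷ = -1 + 3.7·2 = 6.4; r = 7.4 − 6.4 = 1
x=6: ŷ = -1 + 3.7·6 = 21.2; r = 16.2 − 21.2 = -5
x=7: ŷ = -1 + 3.7·7 = 24.9; r = 28.9 − 24.9 = 4
x=9: ŷ = -1 + 3.7·9 = 32.3; r = 30.3 − 32.3 = -2
x=10: ŷ = -1 + 3.7·10 = 36; r = 39 − 36 = 3
x=12: ŷ = -1 + 3.7·12 = 43.4; r = 42.4 − 43.4 = -1
Largest |r| is 5 at x = 6, residual -5.

x = 6, r = -5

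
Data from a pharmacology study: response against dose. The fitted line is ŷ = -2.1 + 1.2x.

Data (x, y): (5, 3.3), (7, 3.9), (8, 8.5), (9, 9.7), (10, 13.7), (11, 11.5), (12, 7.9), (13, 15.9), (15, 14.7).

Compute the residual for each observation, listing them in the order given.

-0.6, -2.4, 1, 1, 3.8, 0.4, -4.4, 2.4, -1.2

x=5: ŷ = -2.1 + 1.2·5 = 3.9; r = 3.3 − 3.9 = -0.6
x=7: ŷ = -2.1 + 1.2·7 = 6.3; r = 3.9 − 6.3 = -2.4
x=8: ŷ = -2.1 + 1.2·8 = 7.5; r = 8.5 − 7.5 = 1
x=9: ŷ = -2.1 + 1.2·9 = 8.7; r = 9.7 − 8.7 = 1
x=10: ŷ = -2.1 + 1.2·10 = 9.9; r = 13.7 − 9.9 = 3.8
x=11: ŷ = -2.1 + 1.2·11 = 11.1; r = 11.5 − 11.1 = 0.4
x=12: ŷ = -2.1 + 1.2·12 = 12.3; r = 7.9 − 12.3 = -4.4
x=13: ŷ = -2.1 + 1.2·13 = 13.5; r = 15.9 − 13.5 = 2.4
x=15: ŷ = -2.1 + 1.2·15 = 15.9; r = 14.7 − 15.9 = -1.2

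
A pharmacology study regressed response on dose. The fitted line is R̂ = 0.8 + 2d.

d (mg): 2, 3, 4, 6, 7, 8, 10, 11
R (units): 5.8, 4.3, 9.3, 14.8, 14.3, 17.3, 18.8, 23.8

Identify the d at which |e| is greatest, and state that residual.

d = 3, e = -2.5

d=2: R̂ = 0.8 + 2·2 = 4.8; e = 5.8 − 4.8 = 1
d=3: R̂ = 0.8 + 2·3 = 6.8; e = 4.3 − 6.8 = -2.5
d=4: R̂ = 0.8 + 2·4 = 8.8; e = 9.3 − 8.8 = 0.5
d=6: R̂ = 0.8 + 2·6 = 12.8; e = 14.8 − 12.8 = 2
d=7: R̂ = 0.8 + 2·7 = 14.8; e = 14.3 − 14.8 = -0.5
d=8: R̂ = 0.8 + 2·8 = 16.8; e = 17.3 − 16.8 = 0.5
d=10: R̂ = 0.8 + 2·10 = 20.8; e = 18.8 − 20.8 = -2
d=11: R̂ = 0.8 + 2·11 = 22.8; e = 23.8 − 22.8 = 1
Largest |e| is 2.5 at d = 3, residual -2.5.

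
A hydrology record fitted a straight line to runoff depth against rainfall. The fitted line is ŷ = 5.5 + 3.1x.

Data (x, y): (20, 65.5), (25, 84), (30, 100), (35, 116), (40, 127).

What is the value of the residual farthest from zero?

x=20: ŷ = 5.5 + 3.1·20 = 67.5; e = 65.5 − 67.5 = -2
x=25: ŷ = 5.5 + 3.1·25 = 83; e = 84 − 83 = 1
x=30: ŷ = 5.5 + 3.1·30 = 98.5; e = 100 − 98.5 = 1.5
x=35: ŷ = 5.5 + 3.1·35 = 114; e = 116 − 114 = 2
x=40: ŷ = 5.5 + 3.1·40 = 129.5; e = 127 − 129.5 = -2.5
Largest |e| is 2.5 at x = 40, residual -2.5.

e = -2.5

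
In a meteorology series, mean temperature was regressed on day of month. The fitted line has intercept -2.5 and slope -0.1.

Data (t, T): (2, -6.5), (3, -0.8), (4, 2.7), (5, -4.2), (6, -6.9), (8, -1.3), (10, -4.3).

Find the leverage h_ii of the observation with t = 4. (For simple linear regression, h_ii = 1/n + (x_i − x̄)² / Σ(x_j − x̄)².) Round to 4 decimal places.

h = 0.1856

t̄ = (2 + 3 + 4 + 5 + 6 + 8 + 10)/7 = 5.42857
Σ(t − t̄)² = 11.7551 + 5.89796 + 2.04082 + 0.183673 + 0.326531 + 6.61224 + 20.898 = 47.7143
h = 1/7 + (-1.42857)²/47.7143 = 0.142857 + 0.0427716 = 0.1856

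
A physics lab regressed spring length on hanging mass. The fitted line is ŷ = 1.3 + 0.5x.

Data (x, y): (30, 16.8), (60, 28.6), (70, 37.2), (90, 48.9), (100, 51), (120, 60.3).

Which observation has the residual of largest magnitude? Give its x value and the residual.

x = 60, e = -2.7

x=30: ŷ = 1.3 + 0.5·30 = 16.3; e = 16.8 − 16.3 = 0.5
x=60: ŷ = 1.3 + 0.5·60 = 31.3; e = 28.6 − 31.3 = -2.7
x=70: ŷ = 1.3 + 0.5·70 = 36.3; e = 37.2 − 36.3 = 0.9
x=90: ŷ = 1.3 + 0.5·90 = 46.3; e = 48.9 − 46.3 = 2.6
x=100: ŷ = 1.3 + 0.5·100 = 51.3; e = 51 − 51.3 = -0.3
x=120: ŷ = 1.3 + 0.5·120 = 61.3; e = 60.3 − 61.3 = -1
Largest |e| is 2.7 at x = 60, residual -2.7.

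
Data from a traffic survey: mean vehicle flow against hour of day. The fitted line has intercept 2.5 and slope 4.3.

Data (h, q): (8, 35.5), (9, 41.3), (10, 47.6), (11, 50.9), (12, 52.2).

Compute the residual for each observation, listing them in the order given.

-1.4, 0.1, 2.1, 1.1, -1.9

h=8: ŷ = 2.5 + 4.3·8 = 36.9; r = 35.5 − 36.9 = -1.4
h=9: ŷ = 2.5 + 4.3·9 = 41.2; r = 41.3 − 41.2 = 0.1
h=10: ŷ = 2.5 + 4.3·10 = 45.5; r = 47.6 − 45.5 = 2.1
h=11: ŷ = 2.5 + 4.3·11 = 49.8; r = 50.9 − 49.8 = 1.1
h=12: ŷ = 2.5 + 4.3·12 = 54.1; r = 52.2 − 54.1 = -1.9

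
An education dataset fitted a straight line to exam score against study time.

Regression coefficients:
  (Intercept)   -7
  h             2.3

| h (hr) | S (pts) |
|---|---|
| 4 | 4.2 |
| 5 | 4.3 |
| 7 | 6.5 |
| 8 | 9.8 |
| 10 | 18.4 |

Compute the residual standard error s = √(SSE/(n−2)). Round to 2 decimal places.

s = 2.52

h=4: Ŝ = -7 + 2.3·4 = 2.2; r = 4.2 − 2.2 = 2
h=5: Ŝ = -7 + 2.3·5 = 4.5; r = 4.3 − 4.5 = -0.2
h=7: Ŝ = -7 + 2.3·7 = 9.1; r = 6.5 − 9.1 = -2.6
h=8: Ŝ = -7 + 2.3·8 = 11.4; r = 9.8 − 11.4 = -1.6
h=10: Ŝ = -7 + 2.3·10 = 16; r = 18.4 − 16 = 2.4
SSE = 4 + 0.04 + 6.76 + 2.56 + 5.76 = 19.12
s = √(19.12/3) = √6.37333 ≈ 2.52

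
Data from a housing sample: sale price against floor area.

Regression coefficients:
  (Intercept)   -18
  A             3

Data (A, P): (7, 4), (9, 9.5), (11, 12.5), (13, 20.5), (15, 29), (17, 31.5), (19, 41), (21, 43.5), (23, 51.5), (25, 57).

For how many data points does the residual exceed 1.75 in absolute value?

3

A=7: ŷ = -18 + 3·7 = 3; r = 4 − 3 = 1
A=9: ŷ = -18 + 3·9 = 9; r = 9.5 − 9 = 0.5
A=11: ŷ = -18 + 3·11 = 15; r = 12.5 − 15 = -2.5
A=13: ŷ = -18 + 3·13 = 21; r = 20.5 − 21 = -0.5
A=15: ŷ = -18 + 3·15 = 27; r = 29 − 27 = 2
A=17: ŷ = -18 + 3·17 = 33; r = 31.5 − 33 = -1.5
A=19: ŷ = -18 + 3·19 = 39; r = 41 − 39 = 2
A=21: ŷ = -18 + 3·21 = 45; r = 43.5 − 45 = -1.5
A=23: ŷ = -18 + 3·23 = 51; r = 51.5 − 51 = 0.5
A=25: ŷ = -18 + 3·25 = 57; r = 57 − 57 = 0
|r| > 1.75: A=11 (|r|=2.5), A=15 (|r|=2), A=19 (|r|=2) → 3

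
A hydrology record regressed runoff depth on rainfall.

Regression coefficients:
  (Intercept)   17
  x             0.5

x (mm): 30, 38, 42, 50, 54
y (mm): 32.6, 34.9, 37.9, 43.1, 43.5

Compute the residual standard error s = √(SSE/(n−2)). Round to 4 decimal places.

x=30: ŷ = 17 + 0.5·30 = 32; e = 32.6 − 32 = 0.6
x=38: ŷ = 17 + 0.5·38 = 36; e = 34.9 − 36 = -1.1
x=42: ŷ = 17 + 0.5·42 = 38; e = 37.9 − 38 = -0.1
x=50: ŷ = 17 + 0.5·50 = 42; e = 43.1 − 42 = 1.1
x=54: ŷ = 17 + 0.5·54 = 44; e = 43.5 − 44 = -0.5
SSE = 0.36 + 1.21 + 0.01 + 1.21 + 0.25 = 3.04
s = √(3.04/3) = √1.01333 ≈ 1.0066

s = 1.0066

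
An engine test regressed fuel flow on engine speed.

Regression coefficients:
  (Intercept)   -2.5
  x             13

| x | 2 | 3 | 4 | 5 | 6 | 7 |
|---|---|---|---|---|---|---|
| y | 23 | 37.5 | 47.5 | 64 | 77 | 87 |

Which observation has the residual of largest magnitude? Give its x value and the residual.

x=2: ŷ = -2.5 + 13·2 = 23.5; e = 23 − 23.5 = -0.5
x=3: ŷ = -2.5 + 13·3 = 36.5; e = 37.5 − 36.5 = 1
x=4: ŷ = -2.5 + 13·4 = 49.5; e = 47.5 − 49.5 = -2
x=5: ŷ = -2.5 + 13·5 = 62.5; e = 64 − 62.5 = 1.5
x=6: ŷ = -2.5 + 13·6 = 75.5; e = 77 − 75.5 = 1.5
x=7: ŷ = -2.5 + 13·7 = 88.5; e = 87 − 88.5 = -1.5
Largest |e| is 2 at x = 4, residual -2.

x = 4, e = -2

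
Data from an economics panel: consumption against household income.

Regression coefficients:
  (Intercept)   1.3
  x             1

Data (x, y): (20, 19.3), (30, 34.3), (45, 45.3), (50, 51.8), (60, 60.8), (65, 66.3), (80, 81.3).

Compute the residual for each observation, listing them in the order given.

x=20: ŷ = 1.3 + 20 = 21.3; e = 19.3 − 21.3 = -2
x=30: ŷ = 1.3 + 30 = 31.3; e = 34.3 − 31.3 = 3
x=45: ŷ = 1.3 + 45 = 46.3; e = 45.3 − 46.3 = -1
x=50: ŷ = 1.3 + 50 = 51.3; e = 51.8 − 51.3 = 0.5
x=60: ŷ = 1.3 + 60 = 61.3; e = 60.8 − 61.3 = -0.5
x=65: ŷ = 1.3 + 65 = 66.3; e = 66.3 − 66.3 = 0
x=80: ŷ = 1.3 + 80 = 81.3; e = 81.3 − 81.3 = 0

-2, 3, -1, 0.5, -0.5, 0, 0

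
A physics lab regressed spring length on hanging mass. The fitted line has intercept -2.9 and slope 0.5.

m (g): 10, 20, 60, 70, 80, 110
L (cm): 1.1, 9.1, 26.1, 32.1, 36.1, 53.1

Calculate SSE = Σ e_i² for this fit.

m=10: L̂ = -2.9 + 0.5·10 = 2.1; e = 1.1 − 2.1 = -1
m=20: L̂ = -2.9 + 0.5·20 = 7.1; e = 9.1 − 7.1 = 2
m=60: L̂ = -2.9 + 0.5·60 = 27.1; e = 26.1 − 27.1 = -1
m=70: L̂ = -2.9 + 0.5·70 = 32.1; e = 32.1 − 32.1 = 0
m=80: L̂ = -2.9 + 0.5·80 = 37.1; e = 36.1 − 37.1 = -1
m=110: L̂ = -2.9 + 0.5·110 = 52.1; e = 53.1 − 52.1 = 1
SSE = 1 + 4 + 1 + 0 + 1 + 1 = 8

SSE = 8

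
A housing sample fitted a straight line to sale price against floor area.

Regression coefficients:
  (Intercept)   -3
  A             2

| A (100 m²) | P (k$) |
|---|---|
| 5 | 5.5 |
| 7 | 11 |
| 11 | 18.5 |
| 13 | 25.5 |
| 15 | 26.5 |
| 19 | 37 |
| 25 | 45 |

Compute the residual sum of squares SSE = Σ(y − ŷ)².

A=5: ŷ = -3 + 2·5 = 7; e = 5.5 − 7 = -1.5
A=7: ŷ = -3 + 2·7 = 11; e = 11 − 11 = 0
A=11: ŷ = -3 + 2·11 = 19; e = 18.5 − 19 = -0.5
A=13: ŷ = -3 + 2·13 = 23; e = 25.5 − 23 = 2.5
A=15: ŷ = -3 + 2·15 = 27; e = 26.5 − 27 = -0.5
A=19: ŷ = -3 + 2·19 = 35; e = 37 − 35 = 2
A=25: ŷ = -3 + 2·25 = 47; e = 45 − 47 = -2
SSE = 2.25 + 0 + 0.25 + 6.25 + 0.25 + 4 + 4 = 17

SSE = 17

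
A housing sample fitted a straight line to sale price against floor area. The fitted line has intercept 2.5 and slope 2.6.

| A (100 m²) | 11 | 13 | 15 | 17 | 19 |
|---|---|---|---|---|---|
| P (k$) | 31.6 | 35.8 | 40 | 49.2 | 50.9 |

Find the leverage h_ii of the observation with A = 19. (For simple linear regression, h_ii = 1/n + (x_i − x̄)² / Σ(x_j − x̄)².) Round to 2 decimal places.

h = 0.60

Ā = (11 + 13 + 15 + 17 + 19)/5 = 15
Σ(A − Ā)² = 16 + 4 + 0 + 4 + 16 = 40
h = 1/5 + (4)²/40 = 0.2 + 0.4 = 0.60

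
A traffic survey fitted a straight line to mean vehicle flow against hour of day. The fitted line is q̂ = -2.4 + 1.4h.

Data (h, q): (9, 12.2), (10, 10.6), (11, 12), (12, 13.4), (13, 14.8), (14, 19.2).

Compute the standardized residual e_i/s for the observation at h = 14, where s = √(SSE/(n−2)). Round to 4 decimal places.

1.1547

h=9: q̂ = -2.4 + 1.4·9 = 10.2; e = 12.2 − 10.2 = 2
h=10: q̂ = -2.4 + 1.4·10 = 11.6; e = 10.6 − 11.6 = -1
h=11: q̂ = -2.4 + 1.4·11 = 13; e = 12 − 13 = -1
h=12: q̂ = -2.4 + 1.4·12 = 14.4; e = 13.4 − 14.4 = -1
h=13: q̂ = -2.4 + 1.4·13 = 15.8; e = 14.8 − 15.8 = -1
h=14: q̂ = -2.4 + 1.4·14 = 17.2; e = 19.2 − 17.2 = 2
SSE = 4 + 1 + 1 + 1 + 1 + 4 = 12
s = √(12/4) = 1.73205
e/s = 2 / 1.73205 = 1.1547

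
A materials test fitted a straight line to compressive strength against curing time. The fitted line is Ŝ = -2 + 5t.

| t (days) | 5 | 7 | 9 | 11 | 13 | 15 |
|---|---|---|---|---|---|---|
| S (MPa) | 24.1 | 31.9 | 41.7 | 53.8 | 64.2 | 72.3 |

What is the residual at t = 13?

e = 1.2

Ŝ = -2 + 5·13 = 63
e = 64.2 − 63 = 1.2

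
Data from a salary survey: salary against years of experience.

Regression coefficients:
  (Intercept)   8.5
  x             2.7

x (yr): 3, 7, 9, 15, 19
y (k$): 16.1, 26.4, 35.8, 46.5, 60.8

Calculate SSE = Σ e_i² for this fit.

x=3: ŷ = 8.5 + 2.7·3 = 16.6; e = 16.1 − 16.6 = -0.5
x=7: ŷ = 8.5 + 2.7·7 = 27.4; e = 26.4 − 27.4 = -1
x=9: ŷ = 8.5 + 2.7·9 = 32.8; e = 35.8 − 32.8 = 3
x=15: ŷ = 8.5 + 2.7·15 = 49; e = 46.5 − 49 = -2.5
x=19: ŷ = 8.5 + 2.7·19 = 59.8; e = 60.8 − 59.8 = 1
SSE = 0.25 + 1 + 9 + 6.25 + 1 = 17.5

SSE = 17.5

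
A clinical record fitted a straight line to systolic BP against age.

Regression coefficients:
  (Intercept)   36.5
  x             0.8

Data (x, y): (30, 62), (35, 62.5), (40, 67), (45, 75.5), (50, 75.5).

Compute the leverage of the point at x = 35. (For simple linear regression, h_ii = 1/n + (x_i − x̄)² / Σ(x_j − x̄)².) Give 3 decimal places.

h = 0.300

x̄ = (30 + 35 + 40 + 45 + 50)/5 = 40
Σ(x − x̄)² = 100 + 25 + 0 + 25 + 100 = 250
h = 1/5 + (-5)²/250 = 0.2 + 0.1 = 0.300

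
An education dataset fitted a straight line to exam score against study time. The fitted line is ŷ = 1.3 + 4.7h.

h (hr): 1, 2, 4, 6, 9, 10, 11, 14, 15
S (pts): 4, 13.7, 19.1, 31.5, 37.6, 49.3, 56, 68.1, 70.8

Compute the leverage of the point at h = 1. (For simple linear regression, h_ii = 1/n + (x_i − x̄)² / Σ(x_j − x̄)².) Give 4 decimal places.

h = 0.3513

h̄ = (1 + 2 + 4 + 6 + 9 + 10 + 11 + 14 + 15)/9 = 8
Σ(h − h̄)² = 49 + 36 + 16 + 4 + 1 + 4 + 9 + 36 + 49 = 204
h = 1/9 + (-7)²/204 = 0.111111 + 0.240196 = 0.3513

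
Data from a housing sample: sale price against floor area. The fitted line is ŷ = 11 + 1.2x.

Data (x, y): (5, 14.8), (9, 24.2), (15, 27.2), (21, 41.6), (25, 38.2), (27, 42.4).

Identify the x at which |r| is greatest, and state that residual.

x = 21, r = 5.4

x=5: ŷ = 11 + 1.2·5 = 17; r = 14.8 − 17 = -2.2
x=9: ŷ = 11 + 1.2·9 = 21.8; r = 24.2 − 21.8 = 2.4
x=15: ŷ = 11 + 1.2·15 = 29; r = 27.2 − 29 = -1.8
x=21: ŷ = 11 + 1.2·21 = 36.2; r = 41.6 − 36.2 = 5.4
x=25: ŷ = 11 + 1.2·25 = 41; r = 38.2 − 41 = -2.8
x=27: ŷ = 11 + 1.2·27 = 43.4; r = 42.4 − 43.4 = -1
Largest |r| is 5.4 at x = 21, residual 5.4.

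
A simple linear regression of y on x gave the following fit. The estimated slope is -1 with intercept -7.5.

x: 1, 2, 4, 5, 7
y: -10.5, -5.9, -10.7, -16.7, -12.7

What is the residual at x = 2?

ŷ = -7.5 − 2 = -9.5
r = -5.9 − (-9.5) = 3.6

r = 3.6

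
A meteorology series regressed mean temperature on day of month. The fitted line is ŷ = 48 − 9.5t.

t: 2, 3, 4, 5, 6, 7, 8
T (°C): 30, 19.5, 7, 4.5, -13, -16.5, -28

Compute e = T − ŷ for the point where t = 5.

e = 4

ŷ = 48 − 9.5·5 = 0.5
e = 4.5 − 0.5 = 4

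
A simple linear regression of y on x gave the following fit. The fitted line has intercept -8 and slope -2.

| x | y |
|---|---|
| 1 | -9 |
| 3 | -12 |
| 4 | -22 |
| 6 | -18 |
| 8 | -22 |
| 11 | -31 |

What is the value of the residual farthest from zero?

r = -6

x=1: ŷ = -8 − 2·1 = -10; r = -9 − (-10) = 1
x=3: ŷ = -8 − 2·3 = -14; r = -12 − (-14) = 2
x=4: ŷ = -8 − 2·4 = -16; r = -22 − (-16) = -6
x=6: ŷ = -8 − 2·6 = -20; r = -18 − (-20) = 2
x=8: ŷ = -8 − 2·8 = -24; r = -22 − (-24) = 2
x=11: ŷ = -8 − 2·11 = -30; r = -31 − (-30) = -1
Largest |r| is 6 at x = 4, residual -6.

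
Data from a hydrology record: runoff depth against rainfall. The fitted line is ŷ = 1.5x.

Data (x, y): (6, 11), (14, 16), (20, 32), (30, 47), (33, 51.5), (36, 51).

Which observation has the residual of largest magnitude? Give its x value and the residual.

x=6: ŷ = 1.5·6 = 9; e = 11 − 9 = 2
x=14: ŷ = 1.5·14 = 21; e = 16 − 21 = -5
x=20: ŷ = 1.5·20 = 30; e = 32 − 30 = 2
x=30: ŷ = 1.5·30 = 45; e = 47 − 45 = 2
x=33: ŷ = 1.5·33 = 49.5; e = 51.5 − 49.5 = 2
x=36: ŷ = 1.5·36 = 54; e = 51 − 54 = -3
Largest |e| is 5 at x = 14, residual -5.

x = 14, e = -5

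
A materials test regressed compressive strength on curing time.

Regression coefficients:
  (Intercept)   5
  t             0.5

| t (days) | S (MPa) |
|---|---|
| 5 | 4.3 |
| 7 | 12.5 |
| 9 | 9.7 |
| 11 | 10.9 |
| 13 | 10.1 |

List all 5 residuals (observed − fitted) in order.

-3.2, 4, 0.2, 0.4, -1.4

t=5: Ŝ = 5 + 0.5·5 = 7.5; e = 4.3 − 7.5 = -3.2
t=7: Ŝ = 5 + 0.5·7 = 8.5; e = 12.5 − 8.5 = 4
t=9: Ŝ = 5 + 0.5·9 = 9.5; e = 9.7 − 9.5 = 0.2
t=11: Ŝ = 5 + 0.5·11 = 10.5; e = 10.9 − 10.5 = 0.4
t=13: Ŝ = 5 + 0.5·13 = 11.5; e = 10.1 − 11.5 = -1.4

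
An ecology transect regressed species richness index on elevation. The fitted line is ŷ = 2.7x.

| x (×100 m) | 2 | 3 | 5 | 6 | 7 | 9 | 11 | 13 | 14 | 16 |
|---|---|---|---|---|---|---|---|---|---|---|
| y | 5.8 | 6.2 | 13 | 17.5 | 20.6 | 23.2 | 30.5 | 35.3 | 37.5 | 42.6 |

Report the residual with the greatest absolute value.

x=2: ŷ = 2.7·2 = 5.4; e = 5.8 − 5.4 = 0.4
x=3: ŷ = 2.7·3 = 8.1; e = 6.2 − 8.1 = -1.9
x=5: ŷ = 2.7·5 = 13.5; e = 13 − 13.5 = -0.5
x=6: ŷ = 2.7·6 = 16.2; e = 17.5 − 16.2 = 1.3
x=7: ŷ = 2.7·7 = 18.9; e = 20.6 − 18.9 = 1.7
x=9: ŷ = 2.7·9 = 24.3; e = 23.2 − 24.3 = -1.1
x=11: ŷ = 2.7·11 = 29.7; e = 30.5 − 29.7 = 0.8
x=13: ŷ = 2.7·13 = 35.1; e = 35.3 − 35.1 = 0.2
x=14: ŷ = 2.7·14 = 37.8; e = 37.5 − 37.8 = -0.3
x=16: ŷ = 2.7·16 = 43.2; e = 42.6 − 43.2 = -0.6
Largest |e| is 1.9 at x = 3, residual -1.9.

e = -1.9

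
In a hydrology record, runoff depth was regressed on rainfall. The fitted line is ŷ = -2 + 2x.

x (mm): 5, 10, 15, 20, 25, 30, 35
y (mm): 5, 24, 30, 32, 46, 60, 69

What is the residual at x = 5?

ŷ = -2 + 2·5 = 8
r = 5 − 8 = -3

r = -3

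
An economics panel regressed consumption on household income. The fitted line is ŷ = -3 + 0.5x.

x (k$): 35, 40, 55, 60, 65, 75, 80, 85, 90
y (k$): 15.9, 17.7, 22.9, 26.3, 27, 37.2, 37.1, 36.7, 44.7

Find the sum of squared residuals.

SSE = 34.18

x=35: ŷ = -3 + 0.5·35 = 14.5; e = 15.9 − 14.5 = 1.4
x=40: ŷ = -3 + 0.5·40 = 17; e = 17.7 − 17 = 0.7
x=55: ŷ = -3 + 0.5·55 = 24.5; e = 22.9 − 24.5 = -1.6
x=60: ŷ = -3 + 0.5·60 = 27; e = 26.3 − 27 = -0.7
x=65: ŷ = -3 + 0.5·65 = 29.5; e = 27 − 29.5 = -2.5
x=75: ŷ = -3 + 0.5·75 = 34.5; e = 37.2 − 34.5 = 2.7
x=80: ŷ = -3 + 0.5·80 = 37; e = 37.1 − 37 = 0.1
x=85: ŷ = -3 + 0.5·85 = 39.5; e = 36.7 − 39.5 = -2.8
x=90: ŷ = -3 + 0.5·90 = 42; e = 44.7 − 42 = 2.7
SSE = 1.96 + 0.49 + 2.56 + 0.49 + 6.25 + 7.29 + 0.01 + 7.84 + 7.29 = 34.18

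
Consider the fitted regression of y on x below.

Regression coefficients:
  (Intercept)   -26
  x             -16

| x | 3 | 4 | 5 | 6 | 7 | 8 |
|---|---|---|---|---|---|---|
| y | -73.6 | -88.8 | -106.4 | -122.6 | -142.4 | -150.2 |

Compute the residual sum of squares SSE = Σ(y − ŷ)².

SSE = 35.92

x=3: ŷ = -26 − 16·3 = -74; r = -73.6 − (-74) = 0.4
x=4: ŷ = -26 − 16·4 = -90; r = -88.8 − (-90) = 1.2
x=5: ŷ = -26 − 16·5 = -106; r = -106.4 − (-106) = -0.4
x=6: ŷ = -26 − 16·6 = -122; r = -122.6 − (-122) = -0.6
x=7: ŷ = -26 − 16·7 = -138; r = -142.4 − (-138) = -4.4
x=8: ŷ = -26 − 16·8 = -154; r = -150.2 − (-154) = 3.8
SSE = 0.16 + 1.44 + 0.16 + 0.36 + 19.36 + 14.44 = 35.92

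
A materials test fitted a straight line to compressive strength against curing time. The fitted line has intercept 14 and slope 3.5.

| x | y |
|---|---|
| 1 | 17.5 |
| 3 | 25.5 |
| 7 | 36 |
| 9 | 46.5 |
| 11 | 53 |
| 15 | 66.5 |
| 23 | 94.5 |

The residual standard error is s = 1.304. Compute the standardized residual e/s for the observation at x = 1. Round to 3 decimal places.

ŷ = 14 + 3.5·1 = 17.5
e = 17.5 − 17.5 = 0
e/s = 0 / 1.304 = 0.000

0.000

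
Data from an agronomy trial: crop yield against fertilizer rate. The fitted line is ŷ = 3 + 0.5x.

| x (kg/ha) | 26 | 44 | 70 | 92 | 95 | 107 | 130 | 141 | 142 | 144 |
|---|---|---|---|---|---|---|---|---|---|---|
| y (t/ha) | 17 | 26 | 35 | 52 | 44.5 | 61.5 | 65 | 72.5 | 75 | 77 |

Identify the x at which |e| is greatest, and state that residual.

x=26: ŷ = 3 + 0.5·26 = 16; e = 17 − 16 = 1
x=44: ŷ = 3 + 0.5·44 = 25; e = 26 − 25 = 1
x=70: ŷ = 3 + 0.5·70 = 38; e = 35 − 38 = -3
x=92: ŷ = 3 + 0.5·92 = 49; e = 52 − 49 = 3
x=95: ŷ = 3 + 0.5·95 = 50.5; e = 44.5 − 50.5 = -6
x=107: ŷ = 3 + 0.5·107 = 56.5; e = 61.5 − 56.5 = 5
x=130: ŷ = 3 + 0.5·130 = 68; e = 65 − 68 = -3
x=141: ŷ = 3 + 0.5·141 = 73.5; e = 72.5 − 73.5 = -1
x=142: ŷ = 3 + 0.5·142 = 74; e = 75 − 74 = 1
x=144: ŷ = 3 + 0.5·144 = 75; e = 77 − 75 = 2
Largest |e| is 6 at x = 95, residual -6.

x = 95, e = -6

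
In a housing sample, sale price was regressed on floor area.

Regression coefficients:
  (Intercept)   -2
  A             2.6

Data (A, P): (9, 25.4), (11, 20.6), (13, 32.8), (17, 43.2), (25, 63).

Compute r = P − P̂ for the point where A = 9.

r = 4

P̂ = -2 + 2.6·9 = 21.4
r = 25.4 − 21.4 = 4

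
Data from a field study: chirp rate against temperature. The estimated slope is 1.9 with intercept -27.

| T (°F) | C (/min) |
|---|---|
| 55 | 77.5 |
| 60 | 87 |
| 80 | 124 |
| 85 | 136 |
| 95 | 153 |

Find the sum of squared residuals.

T=55: Ĉ = -27 + 1.9·55 = 77.5; r = 77.5 − 77.5 = 0
T=60: Ĉ = -27 + 1.9·60 = 87; r = 87 − 87 = 0
T=80: Ĉ = -27 + 1.9·80 = 125; r = 124 − 125 = -1
T=85: Ĉ = -27 + 1.9·85 = 134.5; r = 136 − 134.5 = 1.5
T=95: Ĉ = -27 + 1.9·95 = 153.5; r = 153 − 153.5 = -0.5
SSE = 0 + 0 + 1 + 2.25 + 0.25 = 3.5

SSE = 3.5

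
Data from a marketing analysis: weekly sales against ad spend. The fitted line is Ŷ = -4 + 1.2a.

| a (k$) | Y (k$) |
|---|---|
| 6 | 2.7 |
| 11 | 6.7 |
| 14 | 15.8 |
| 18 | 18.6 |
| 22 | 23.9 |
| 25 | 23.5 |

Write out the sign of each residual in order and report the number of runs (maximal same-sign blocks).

3 runs

a=6: Ŷ = -4 + 1.2·6 = 3.2; e = 2.7 − 3.2 = -0.5
a=11: Ŷ = -4 + 1.2·11 = 9.2; e = 6.7 − 9.2 = -2.5
a=14: Ŷ = -4 + 1.2·14 = 12.8; e = 15.8 − 12.8 = 3
a=18: Ŷ = -4 + 1.2·18 = 17.6; e = 18.6 − 17.6 = 1
a=22: Ŷ = -4 + 1.2·22 = 22.4; e = 23.9 − 22.4 = 1.5
a=25: Ŷ = -4 + 1.2·25 = 26; e = 23.5 − 26 = -2.5
Signs: − − + + + −
Runs: −×2, +×3, −×1 → 3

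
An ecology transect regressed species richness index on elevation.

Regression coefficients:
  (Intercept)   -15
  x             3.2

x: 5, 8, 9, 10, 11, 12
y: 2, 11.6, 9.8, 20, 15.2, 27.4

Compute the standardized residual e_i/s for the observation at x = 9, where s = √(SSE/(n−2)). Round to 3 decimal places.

-0.970

x=5: ŷ = -15 + 3.2·5 = 1; e = 2 − 1 = 1
x=8: ŷ = -15 + 3.2·8 = 10.6; e = 11.6 − 10.6 = 1
x=9: ŷ = -15 + 3.2·9 = 13.8; e = 9.8 − 13.8 = -4
x=10: ŷ = -15 + 3.2·10 = 17; e = 20 − 17 = 3
x=11: ŷ = -15 + 3.2·11 = 20.2; e = 15.2 − 20.2 = -5
x=12: ŷ = -15 + 3.2·12 = 23.4; e = 27.4 − 23.4 = 4
SSE = 1 + 1 + 16 + 9 + 25 + 16 = 68
s = √(68/4) = 4.12311
e/s = -4 / 4.12311 = -0.970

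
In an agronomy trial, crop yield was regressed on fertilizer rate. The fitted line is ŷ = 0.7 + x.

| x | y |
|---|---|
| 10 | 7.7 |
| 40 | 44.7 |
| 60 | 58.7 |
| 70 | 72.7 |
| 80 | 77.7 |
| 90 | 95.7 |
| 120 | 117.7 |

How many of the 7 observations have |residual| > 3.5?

x=10: ŷ = 0.7 + 10 = 10.7; e = 7.7 − 10.7 = -3
x=40: ŷ = 0.7 + 40 = 40.7; e = 44.7 − 40.7 = 4
x=60: ŷ = 0.7 + 60 = 60.7; e = 58.7 − 60.7 = -2
x=70: ŷ = 0.7 + 70 = 70.7; e = 72.7 − 70.7 = 2
x=80: ŷ = 0.7 + 80 = 80.7; e = 77.7 − 80.7 = -3
x=90: ŷ = 0.7 + 90 = 90.7; e = 95.7 − 90.7 = 5
x=120: ŷ = 0.7 + 120 = 120.7; e = 117.7 − 120.7 = -3
|e| > 3.5: x=40 (|e|=4), x=90 (|e|=5) → 2

2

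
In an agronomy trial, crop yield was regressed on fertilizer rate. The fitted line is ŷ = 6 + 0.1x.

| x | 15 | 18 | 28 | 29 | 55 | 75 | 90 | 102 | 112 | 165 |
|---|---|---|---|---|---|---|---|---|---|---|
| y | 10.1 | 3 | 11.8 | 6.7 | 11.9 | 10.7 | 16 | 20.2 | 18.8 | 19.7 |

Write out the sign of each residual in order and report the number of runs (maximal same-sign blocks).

x=15: ŷ = 6 + 0.1·15 = 7.5; e = 10.1 − 7.5 = 2.6
x=18: ŷ = 6 + 0.1·18 = 7.8; e = 3 − 7.8 = -4.8
x=28: ŷ = 6 + 0.1·28 = 8.8; e = 11.8 − 8.8 = 3
x=29: ŷ = 6 + 0.1·29 = 8.9; e = 6.7 − 8.9 = -2.2
x=55: ŷ = 6 + 0.1·55 = 11.5; e = 11.9 − 11.5 = 0.4
x=75: ŷ = 6 + 0.1·75 = 13.5; e = 10.7 − 13.5 = -2.8
x=90: ŷ = 6 + 0.1·90 = 15; e = 16 − 15 = 1
x=102: ŷ = 6 + 0.1·102 = 16.2; e = 20.2 − 16.2 = 4
x=112: ŷ = 6 + 0.1·112 = 17.2; e = 18.8 − 17.2 = 1.6
x=165: ŷ = 6 + 0.1·165 = 22.5; e = 19.7 − 22.5 = -2.8
Signs: + − + − + − + + + −
Runs: +×1, −×1, +×1, −×1, +×1, −×1, +×3, −×1 → 8

8 runs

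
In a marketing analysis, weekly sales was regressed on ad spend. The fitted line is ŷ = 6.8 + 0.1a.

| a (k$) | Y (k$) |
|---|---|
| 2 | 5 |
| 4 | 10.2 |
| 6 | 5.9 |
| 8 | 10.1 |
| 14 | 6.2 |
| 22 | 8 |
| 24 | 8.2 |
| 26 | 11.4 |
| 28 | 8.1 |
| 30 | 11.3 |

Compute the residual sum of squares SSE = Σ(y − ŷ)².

a=2: ŷ = 6.8 + 0.1·2 = 7; e = 5 − 7 = -2
a=4: ŷ = 6.8 + 0.1·4 = 7.2; e = 10.2 − 7.2 = 3
a=6: ŷ = 6.8 + 0.1·6 = 7.4; e = 5.9 − 7.4 = -1.5
a=8: ŷ = 6.8 + 0.1·8 = 7.6; e = 10.1 − 7.6 = 2.5
a=14: ŷ = 6.8 + 0.1·14 = 8.2; e = 6.2 − 8.2 = -2
a=22: ŷ = 6.8 + 0.1·22 = 9; e = 8 − 9 = -1
a=24: ŷ = 6.8 + 0.1·24 = 9.2; e = 8.2 − 9.2 = -1
a=26: ŷ = 6.8 + 0.1·26 = 9.4; e = 11.4 − 9.4 = 2
a=28: ŷ = 6.8 + 0.1·28 = 9.6; e = 8.1 − 9.6 = -1.5
a=30: ŷ = 6.8 + 0.1·30 = 9.8; e = 11.3 − 9.8 = 1.5
SSE = 4 + 9 + 2.25 + 6.25 + 4 + 1 + 1 + 4 + 2.25 + 2.25 = 36

SSE = 36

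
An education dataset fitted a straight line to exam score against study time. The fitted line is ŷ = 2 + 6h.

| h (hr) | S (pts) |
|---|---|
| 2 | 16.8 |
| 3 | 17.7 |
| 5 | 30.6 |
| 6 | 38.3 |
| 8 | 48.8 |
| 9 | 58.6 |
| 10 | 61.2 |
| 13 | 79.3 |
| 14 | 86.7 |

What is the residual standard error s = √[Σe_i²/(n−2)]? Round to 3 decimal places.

s = 1.890

h=2: ŷ = 2 + 6·2 = 14; e = 16.8 − 14 = 2.8
h=3: ŷ = 2 + 6·3 = 20; e = 17.7 − 20 = -2.3
h=5: ŷ = 2 + 6·5 = 32; e = 30.6 − 32 = -1.4
h=6: ŷ = 2 + 6·6 = 38; e = 38.3 − 38 = 0.3
h=8: ŷ = 2 + 6·8 = 50; e = 48.8 − 50 = -1.2
h=9: ŷ = 2 + 6·9 = 56; e = 58.6 − 56 = 2.6
h=10: ŷ = 2 + 6·10 = 62; e = 61.2 − 62 = -0.8
h=13: ŷ = 2 + 6·13 = 80; e = 79.3 − 80 = -0.7
h=14: ŷ = 2 + 6·14 = 86; e = 86.7 − 86 = 0.7
SSE = 7.84 + 5.29 + 1.96 + 0.09 + 1.44 + 6.76 + 0.64 + 0.49 + 0.49 = 25
s = √(25/7) = √3.57143 ≈ 1.890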